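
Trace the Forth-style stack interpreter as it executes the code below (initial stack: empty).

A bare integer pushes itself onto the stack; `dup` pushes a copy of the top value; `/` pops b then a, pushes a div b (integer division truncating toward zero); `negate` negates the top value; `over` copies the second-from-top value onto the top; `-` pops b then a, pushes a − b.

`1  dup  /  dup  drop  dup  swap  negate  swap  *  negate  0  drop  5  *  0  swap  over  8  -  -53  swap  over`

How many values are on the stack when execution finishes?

5

1      : [1]
dup    : [1, 1]
/      : [1]
dup    : [1, 1]
drop   : [1]
dup    : [1, 1]
swap   : [1, 1]
negate : [1, -1]
swap   : [-1, 1]
*      : [-1]
negate : [1]
0      : [1, 0]
drop   : [1]
5      : [1, 5]
*      : [5]
0      : [5, 0]
swap   : [0, 5]
over   : [0, 5, 0]
8      : [0, 5, 0, 8]
-      : [0, 5, -8]
-53    : [0, 5, -8, -53]
swap   : [0, 5, -53, -8]
over   : [0, 5, -53, -8, -53]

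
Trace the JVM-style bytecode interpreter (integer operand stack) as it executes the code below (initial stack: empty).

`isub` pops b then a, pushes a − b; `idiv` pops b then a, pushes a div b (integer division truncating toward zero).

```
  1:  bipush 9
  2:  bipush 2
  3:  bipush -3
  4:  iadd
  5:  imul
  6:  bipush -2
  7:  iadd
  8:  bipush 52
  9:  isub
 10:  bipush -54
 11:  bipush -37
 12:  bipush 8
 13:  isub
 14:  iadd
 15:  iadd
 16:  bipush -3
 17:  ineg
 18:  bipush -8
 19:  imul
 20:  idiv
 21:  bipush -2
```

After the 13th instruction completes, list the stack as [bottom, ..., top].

bipush 9   → [9]
bipush 2   → [9, 2]
bipush -3  → [9, 2, -3]
iadd       → [9, -1]
imul       → [-9]
bipush -2  → [-9, -2]
iadd       → [-11]
bipush 52  → [-11, 52]
isub       → [-63]
bipush -54 → [-63, -54]
bipush -37 → [-63, -54, -37]
bipush 8   → [-63, -54, -37, 8]
isub       → [-63, -54, -45]

[-63, -54, -45]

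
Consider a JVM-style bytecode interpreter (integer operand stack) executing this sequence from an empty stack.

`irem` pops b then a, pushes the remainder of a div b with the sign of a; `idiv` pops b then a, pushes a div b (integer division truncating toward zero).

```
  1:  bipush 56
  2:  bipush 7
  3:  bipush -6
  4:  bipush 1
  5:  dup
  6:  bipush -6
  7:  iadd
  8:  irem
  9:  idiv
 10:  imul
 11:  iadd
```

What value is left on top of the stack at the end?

bipush 56  56
bipush 7   56 7
bipush -6  56 7 -6
bipush 1   56 7 -6 1
dup        56 7 -6 1 1
bipush -6  56 7 -6 1 1 -6
iadd       56 7 -6 1 -5
irem       56 7 -6 1
idiv       56 7 -6
imul       56 -42
iadd       14

14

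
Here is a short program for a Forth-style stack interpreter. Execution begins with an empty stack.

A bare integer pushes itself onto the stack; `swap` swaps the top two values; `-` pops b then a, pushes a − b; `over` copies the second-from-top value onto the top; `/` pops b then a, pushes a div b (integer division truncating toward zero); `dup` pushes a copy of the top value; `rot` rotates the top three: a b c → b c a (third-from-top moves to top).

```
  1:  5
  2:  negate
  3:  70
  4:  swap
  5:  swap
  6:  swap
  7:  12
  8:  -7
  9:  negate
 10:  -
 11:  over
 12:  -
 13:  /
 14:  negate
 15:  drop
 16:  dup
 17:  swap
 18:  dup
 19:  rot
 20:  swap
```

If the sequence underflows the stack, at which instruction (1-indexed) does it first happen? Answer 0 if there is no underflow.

0

5      -> 5
negate -> -5
70     -> -5 70
swap   -> 70 -5
swap   -> -5 70
swap   -> 70 -5
12     -> 70 -5 12
-7     -> 70 -5 12 -7
negate -> 70 -5 12 7
-      -> 70 -5 5
over   -> 70 -5 5 -5
-      -> 70 -5 10
/      -> 70 0
negate -> 70 0
drop   -> 70
dup    -> 70 70
swap   -> 70 70
dup    -> 70 70 70
rot    -> 70 70 70
swap   -> 70 70 70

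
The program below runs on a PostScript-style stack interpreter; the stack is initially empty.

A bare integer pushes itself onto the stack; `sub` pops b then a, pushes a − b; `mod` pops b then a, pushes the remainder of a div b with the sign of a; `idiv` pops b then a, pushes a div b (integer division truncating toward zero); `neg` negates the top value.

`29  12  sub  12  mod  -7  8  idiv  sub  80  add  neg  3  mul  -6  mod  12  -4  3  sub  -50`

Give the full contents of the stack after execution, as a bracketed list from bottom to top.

[-3, 12, -7, -50]

29   → [29]
12   → [29, 12]
sub  → [17]
12   → [17, 12]
mod  → [5]
-7   → [5, -7]
8    → [5, -7, 8]
idiv → [5, 0]
sub  → [5]
80   → [5, 80]
add  → [85]
neg  → [-85]
3    → [-85, 3]
mul  → [-255]
-6   → [-255, -6]
mod  → [-3]
12   → [-3, 12]
-4   → [-3, 12, -4]
3    → [-3, 12, -4, 3]
sub  → [-3, 12, -7]
-50  → [-3, 12, -7, -50]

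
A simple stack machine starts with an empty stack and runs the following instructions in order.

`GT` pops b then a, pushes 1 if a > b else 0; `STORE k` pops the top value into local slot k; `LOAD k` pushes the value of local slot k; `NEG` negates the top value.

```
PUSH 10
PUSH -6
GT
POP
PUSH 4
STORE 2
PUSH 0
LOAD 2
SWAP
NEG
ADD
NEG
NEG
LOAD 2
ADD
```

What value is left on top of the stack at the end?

8

PUSH 10  [10]
PUSH -6  [10, -6]
GT       [1]
POP      []
PUSH 4   [4]
STORE 2  []
PUSH 0   [0]
LOAD 2   [0, 4]
SWAP     [4, 0]
NEG      [4, 0]
ADD      [4]
NEG      [-4]
NEG      [4]
LOAD 2   [4, 4]
ADD      [8]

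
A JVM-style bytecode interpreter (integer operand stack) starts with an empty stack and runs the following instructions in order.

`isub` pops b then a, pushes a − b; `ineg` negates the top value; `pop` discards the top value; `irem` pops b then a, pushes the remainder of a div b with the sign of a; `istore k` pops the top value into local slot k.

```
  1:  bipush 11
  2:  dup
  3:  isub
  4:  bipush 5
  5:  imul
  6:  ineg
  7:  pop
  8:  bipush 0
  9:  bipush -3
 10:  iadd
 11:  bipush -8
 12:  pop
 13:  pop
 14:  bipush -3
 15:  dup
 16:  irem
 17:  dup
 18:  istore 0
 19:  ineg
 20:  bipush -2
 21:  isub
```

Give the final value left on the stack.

2

bipush 11 : 11
dup       : 11 11
isub      : 0
bipush 5  : 0 5
imul      : 0
ineg      : 0
pop       : (empty)
bipush 0  : 0
bipush -3 : 0 -3
iadd      : -3
bipush -8 : -3 -8
pop       : -3
pop       : (empty)
bipush -3 : -3
dup       : -3 -3
irem      : 0
dup       : 0 0
istore 0  : 0
ineg      : 0
bipush -2 : 0 -2
isub      : 2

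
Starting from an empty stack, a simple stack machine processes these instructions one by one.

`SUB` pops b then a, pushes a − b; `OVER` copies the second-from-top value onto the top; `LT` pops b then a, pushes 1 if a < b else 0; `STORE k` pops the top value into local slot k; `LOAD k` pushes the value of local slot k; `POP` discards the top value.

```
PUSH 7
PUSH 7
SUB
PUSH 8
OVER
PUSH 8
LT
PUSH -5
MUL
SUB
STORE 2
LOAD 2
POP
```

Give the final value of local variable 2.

13

PUSH 7  -> 7
PUSH 7  -> 7 7
SUB     -> 0
PUSH 8  -> 0 8
OVER    -> 0 8 0
PUSH 8  -> 0 8 0 8
LT      -> 0 8 1
PUSH -5 -> 0 8 1 -5
MUL     -> 0 8 -5
SUB     -> 0 13
STORE 2 -> 0
LOAD 2  -> 0 13
POP     -> 0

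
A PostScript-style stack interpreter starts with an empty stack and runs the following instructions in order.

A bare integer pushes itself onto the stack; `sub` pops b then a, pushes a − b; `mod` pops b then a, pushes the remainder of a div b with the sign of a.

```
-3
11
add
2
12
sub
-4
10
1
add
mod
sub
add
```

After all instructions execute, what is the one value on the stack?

-3  → -3
11  → -3 11
add → 8
2   → 8 2
12  → 8 2 12
sub → 8 -10
-4  → 8 -10 -4
10  → 8 -10 -4 10
1   → 8 -10 -4 10 1
add → 8 -10 -4 11
mod → 8 -10 -4
sub → 8 -6
add → 2

2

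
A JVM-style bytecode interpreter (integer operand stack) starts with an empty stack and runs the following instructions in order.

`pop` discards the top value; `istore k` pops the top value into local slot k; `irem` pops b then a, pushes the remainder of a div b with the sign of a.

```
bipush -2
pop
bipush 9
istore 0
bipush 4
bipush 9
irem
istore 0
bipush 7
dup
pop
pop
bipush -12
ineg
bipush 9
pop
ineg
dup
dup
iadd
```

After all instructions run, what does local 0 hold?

bipush -2   -2
pop         (empty)
bipush 9    9
istore 0    (empty)
bipush 4    4
bipush 9    4 9
irem        4
istore 0    (empty)
bipush 7    7
dup         7 7
pop         7
pop         (empty)
bipush -12  -12
ineg        12
bipush 9    12 9
pop         12
ineg        -12
dup         -12 -12
dup         -12 -12 -12
iadd        -12 -24

4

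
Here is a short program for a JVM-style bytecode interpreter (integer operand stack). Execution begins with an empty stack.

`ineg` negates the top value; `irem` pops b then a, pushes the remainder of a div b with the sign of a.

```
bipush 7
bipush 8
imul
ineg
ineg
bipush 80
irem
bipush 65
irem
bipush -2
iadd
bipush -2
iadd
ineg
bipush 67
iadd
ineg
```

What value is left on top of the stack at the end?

-15

bipush 7  : [7]
bipush 8  : [7, 8]
imul      : [56]
ineg      : [-56]
ineg      : [56]
bipush 80 : [56, 80]
irem      : [56]
bipush 65 : [56, 65]
irem      : [56]
bipush -2 : [56, -2]
iadd      : [54]
bipush -2 : [54, -2]
iadd      : [52]
ineg      : [-52]
bipush 67 : [-52, 67]
iadd      : [15]
ineg      : [-15]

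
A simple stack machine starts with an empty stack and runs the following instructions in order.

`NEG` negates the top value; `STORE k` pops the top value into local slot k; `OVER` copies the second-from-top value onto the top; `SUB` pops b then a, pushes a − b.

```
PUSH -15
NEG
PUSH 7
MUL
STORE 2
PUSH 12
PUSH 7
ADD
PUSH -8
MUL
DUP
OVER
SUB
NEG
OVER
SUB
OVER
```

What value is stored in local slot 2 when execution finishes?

105

PUSH -15 → [-15]
NEG      → [15]
PUSH 7   → [15, 7]
MUL      → [105]
STORE 2  → []
PUSH 12  → [12]
PUSH 7   → [12, 7]
ADD      → [19]
PUSH -8  → [19, -8]
MUL      → [-152]
DUP      → [-152, -152]
OVER     → [-152, -152, -152]
SUB      → [-152, 0]
NEG      → [-152, 0]
OVER     → [-152, 0, -152]
SUB      → [-152, 152]
OVER     → [-152, 152, -152]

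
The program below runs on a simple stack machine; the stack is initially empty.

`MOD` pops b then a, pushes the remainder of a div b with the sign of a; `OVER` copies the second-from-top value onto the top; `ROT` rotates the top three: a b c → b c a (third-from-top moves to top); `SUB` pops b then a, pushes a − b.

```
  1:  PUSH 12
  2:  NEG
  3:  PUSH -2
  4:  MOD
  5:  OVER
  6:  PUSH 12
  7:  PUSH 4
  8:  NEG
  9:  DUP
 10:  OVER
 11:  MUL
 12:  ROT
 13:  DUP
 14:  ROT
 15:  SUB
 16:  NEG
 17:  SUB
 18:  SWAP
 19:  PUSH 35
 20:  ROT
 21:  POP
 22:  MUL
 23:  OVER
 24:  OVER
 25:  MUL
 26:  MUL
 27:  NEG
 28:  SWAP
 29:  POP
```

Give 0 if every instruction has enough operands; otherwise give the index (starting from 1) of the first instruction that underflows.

5

PUSH 12 → [12]
NEG     → [-12]
PUSH -2 → [-12, -2]
MOD     → [0]
OVER  — needs 2 operands, stack has 1 → underflow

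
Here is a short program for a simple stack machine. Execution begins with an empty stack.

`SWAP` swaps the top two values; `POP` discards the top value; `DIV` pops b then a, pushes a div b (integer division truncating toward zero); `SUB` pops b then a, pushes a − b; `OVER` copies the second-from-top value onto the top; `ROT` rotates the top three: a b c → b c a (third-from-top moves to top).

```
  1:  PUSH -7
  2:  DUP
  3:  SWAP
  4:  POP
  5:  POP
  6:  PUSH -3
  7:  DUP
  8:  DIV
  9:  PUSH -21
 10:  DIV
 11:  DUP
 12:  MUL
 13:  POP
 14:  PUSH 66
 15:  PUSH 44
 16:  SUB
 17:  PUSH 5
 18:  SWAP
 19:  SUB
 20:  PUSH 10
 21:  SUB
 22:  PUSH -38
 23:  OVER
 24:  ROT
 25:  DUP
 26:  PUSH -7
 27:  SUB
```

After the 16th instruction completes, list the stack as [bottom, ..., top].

[22]

PUSH -7  → [-7]
DUP      → [-7, -7]
SWAP     → [-7, -7]
POP      → [-7]
POP      → []
PUSH -3  → [-3]
DUP      → [-3, -3]
DIV      → [1]
PUSH -21 → [1, -21]
DIV      → [0]
DUP      → [0, 0]
MUL      → [0]
POP      → []
PUSH 66  → [66]
PUSH 44  → [66, 44]
SUB      → [22]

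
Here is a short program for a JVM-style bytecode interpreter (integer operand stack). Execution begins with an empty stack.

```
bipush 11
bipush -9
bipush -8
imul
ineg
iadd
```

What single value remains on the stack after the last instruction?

-61

bipush 11 -> 11
bipush -9 -> 11 -9
bipush -8 -> 11 -9 -8
imul      -> 11 72
ineg      -> 11 -72
iadd      -> -61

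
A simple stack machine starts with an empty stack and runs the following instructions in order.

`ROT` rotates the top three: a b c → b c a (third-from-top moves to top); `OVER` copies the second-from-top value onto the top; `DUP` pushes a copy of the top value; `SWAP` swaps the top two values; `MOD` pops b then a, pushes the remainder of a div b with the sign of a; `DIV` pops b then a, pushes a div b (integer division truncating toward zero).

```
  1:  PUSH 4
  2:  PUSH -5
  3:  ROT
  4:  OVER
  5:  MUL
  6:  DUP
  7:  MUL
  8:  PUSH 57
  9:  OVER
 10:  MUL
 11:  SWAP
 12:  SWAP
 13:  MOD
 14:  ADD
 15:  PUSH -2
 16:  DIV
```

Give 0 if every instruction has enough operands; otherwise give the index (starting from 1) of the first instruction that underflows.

3

PUSH 4   4
PUSH -5  4 -5
ROT  — needs 3 operands, stack has 2 → underflow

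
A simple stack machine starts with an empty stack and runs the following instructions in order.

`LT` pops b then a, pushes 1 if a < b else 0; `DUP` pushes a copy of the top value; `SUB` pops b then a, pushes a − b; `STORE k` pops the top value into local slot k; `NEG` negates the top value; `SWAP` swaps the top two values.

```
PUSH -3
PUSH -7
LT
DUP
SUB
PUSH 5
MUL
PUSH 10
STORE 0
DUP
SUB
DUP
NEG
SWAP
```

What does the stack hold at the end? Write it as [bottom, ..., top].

[0, 0]

PUSH -3 -> [-3]
PUSH -7 -> [-3, -7]
LT      -> [0]
DUP     -> [0, 0]
SUB     -> [0]
PUSH 5  -> [0, 5]
MUL     -> [0]
PUSH 10 -> [0, 10]
STORE 0 -> [0]
DUP     -> [0, 0]
SUB     -> [0]
DUP     -> [0, 0]
NEG     -> [0, 0]
SWAP    -> [0, 0]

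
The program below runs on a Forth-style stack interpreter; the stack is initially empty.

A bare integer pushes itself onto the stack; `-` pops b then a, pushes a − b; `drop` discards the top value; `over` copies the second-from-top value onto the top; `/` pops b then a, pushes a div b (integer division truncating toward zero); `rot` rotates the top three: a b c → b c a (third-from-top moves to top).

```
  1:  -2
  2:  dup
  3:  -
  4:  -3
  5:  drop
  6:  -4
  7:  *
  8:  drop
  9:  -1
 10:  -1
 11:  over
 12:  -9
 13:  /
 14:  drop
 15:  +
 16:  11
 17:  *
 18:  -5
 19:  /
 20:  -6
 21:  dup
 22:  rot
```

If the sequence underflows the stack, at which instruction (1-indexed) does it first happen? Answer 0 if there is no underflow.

-2    -2
dup   -2 -2
-     0
-3    0 -3
drop  0
-4    0 -4
*     0
drop  (empty)
-1    -1
-1    -1 -1
over  -1 -1 -1
-9    -1 -1 -1 -9
/     -1 -1 0
drop  -1 -1
+     -2
11    -2 11
*     -22
-5    -22 -5
/     4
-6    4 -6
dup   4 -6 -6
rot   -6 -6 4

0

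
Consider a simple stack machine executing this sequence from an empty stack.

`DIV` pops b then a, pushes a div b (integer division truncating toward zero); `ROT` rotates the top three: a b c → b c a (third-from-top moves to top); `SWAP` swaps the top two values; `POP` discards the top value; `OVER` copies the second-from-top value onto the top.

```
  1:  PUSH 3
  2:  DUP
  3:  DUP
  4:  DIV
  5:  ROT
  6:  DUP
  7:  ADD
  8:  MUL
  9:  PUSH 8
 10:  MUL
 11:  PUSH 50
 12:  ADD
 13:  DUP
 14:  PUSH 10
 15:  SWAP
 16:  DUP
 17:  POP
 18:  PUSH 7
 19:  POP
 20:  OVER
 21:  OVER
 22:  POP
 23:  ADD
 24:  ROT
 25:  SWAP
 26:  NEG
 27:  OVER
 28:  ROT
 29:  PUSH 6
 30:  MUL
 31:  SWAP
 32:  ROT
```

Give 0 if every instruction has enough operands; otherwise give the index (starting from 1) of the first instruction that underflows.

5

PUSH 3 -> [3]
DUP    -> [3, 3]
DUP    -> [3, 3, 3]
DIV    -> [3, 1]
ROT  — needs 3 operands, stack has 2 → underflow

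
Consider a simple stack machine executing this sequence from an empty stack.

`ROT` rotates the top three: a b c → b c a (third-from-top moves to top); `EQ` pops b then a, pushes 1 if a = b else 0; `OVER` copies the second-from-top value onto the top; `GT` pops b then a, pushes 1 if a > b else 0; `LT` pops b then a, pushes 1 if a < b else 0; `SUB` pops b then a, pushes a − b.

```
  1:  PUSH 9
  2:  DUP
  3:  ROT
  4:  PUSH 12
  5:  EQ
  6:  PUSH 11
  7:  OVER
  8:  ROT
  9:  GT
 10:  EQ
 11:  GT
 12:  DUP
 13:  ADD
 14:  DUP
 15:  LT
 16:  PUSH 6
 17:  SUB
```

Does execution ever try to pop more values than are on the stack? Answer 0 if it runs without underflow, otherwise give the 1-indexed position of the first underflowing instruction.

PUSH 9 -> 9
DUP    -> 9 9
ROT  — needs 3 operands, stack has 2 → underflow

3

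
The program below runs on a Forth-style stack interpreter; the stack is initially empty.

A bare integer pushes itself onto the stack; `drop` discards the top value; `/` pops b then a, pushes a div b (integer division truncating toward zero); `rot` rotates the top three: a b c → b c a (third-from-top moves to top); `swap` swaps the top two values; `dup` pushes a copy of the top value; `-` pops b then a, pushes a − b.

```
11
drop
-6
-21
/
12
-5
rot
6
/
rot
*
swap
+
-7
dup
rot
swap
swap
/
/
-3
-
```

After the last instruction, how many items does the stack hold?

11    [11]
drop  []
-6    [-6]
-21   [-6, -21]
/     [0]
12    [0, 12]
-5    [0, 12, -5]
rot   [12, -5, 0]
6     [12, -5, 0, 6]
/     [12, -5, 0]
rot   [-5, 0, 12]
*     [-5, 0]
swap  [0, -5]
+     [-5]
-7    [-5, -7]
dup   [-5, -7, -7]
rot   [-7, -7, -5]
swap  [-7, -5, -7]
swap  [-7, -7, -5]
/     [-7, 1]
/     [-7]
-3    [-7, -3]
-     [-4]

1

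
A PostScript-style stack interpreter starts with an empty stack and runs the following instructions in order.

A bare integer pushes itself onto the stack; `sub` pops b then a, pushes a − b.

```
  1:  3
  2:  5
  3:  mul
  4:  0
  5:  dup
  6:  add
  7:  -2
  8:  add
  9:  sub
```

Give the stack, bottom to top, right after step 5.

[15, 0, 0]

3    [3]
5    [3, 5]
mul  [15]
0    [15, 0]
dup  [15, 0, 0]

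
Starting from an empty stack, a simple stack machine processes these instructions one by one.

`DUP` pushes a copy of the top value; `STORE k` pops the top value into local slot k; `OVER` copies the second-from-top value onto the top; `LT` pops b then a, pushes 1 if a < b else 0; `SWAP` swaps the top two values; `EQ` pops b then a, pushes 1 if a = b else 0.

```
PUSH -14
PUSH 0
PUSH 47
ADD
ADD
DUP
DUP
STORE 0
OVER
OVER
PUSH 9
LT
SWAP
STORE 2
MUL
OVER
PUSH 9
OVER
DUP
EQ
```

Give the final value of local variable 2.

PUSH -14 → -14
PUSH 0   → -14 0
PUSH 47  → -14 0 47
ADD      → -14 47
ADD      → 33
DUP      → 33 33
DUP      → 33 33 33
STORE 0  → 33 33
OVER     → 33 33 33
OVER     → 33 33 33 33
PUSH 9   → 33 33 33 33 9
LT       → 33 33 33 0
SWAP     → 33 33 0 33
STORE 2  → 33 33 0
MUL      → 33 0
OVER     → 33 0 33
PUSH 9   → 33 0 33 9
OVER     → 33 0 33 9 33
DUP      → 33 0 33 9 33 33
EQ       → 33 0 33 9 1

33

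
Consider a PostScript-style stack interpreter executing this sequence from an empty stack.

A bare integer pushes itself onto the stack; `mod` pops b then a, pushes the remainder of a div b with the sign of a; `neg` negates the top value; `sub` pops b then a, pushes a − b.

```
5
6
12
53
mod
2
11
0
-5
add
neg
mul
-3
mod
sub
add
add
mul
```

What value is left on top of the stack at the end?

95

5   -> 5
6   -> 5 6
12  -> 5 6 12
53  -> 5 6 12 53
mod -> 5 6 12
2   -> 5 6 12 2
11  -> 5 6 12 2 11
0   -> 5 6 12 2 11 0
-5  -> 5 6 12 2 11 0 -5
add -> 5 6 12 2 11 -5
neg -> 5 6 12 2 11 5
mul -> 5 6 12 2 55
-3  -> 5 6 12 2 55 -3
mod -> 5 6 12 2 1
sub -> 5 6 12 1
add -> 5 6 13
add -> 5 19
mul -> 95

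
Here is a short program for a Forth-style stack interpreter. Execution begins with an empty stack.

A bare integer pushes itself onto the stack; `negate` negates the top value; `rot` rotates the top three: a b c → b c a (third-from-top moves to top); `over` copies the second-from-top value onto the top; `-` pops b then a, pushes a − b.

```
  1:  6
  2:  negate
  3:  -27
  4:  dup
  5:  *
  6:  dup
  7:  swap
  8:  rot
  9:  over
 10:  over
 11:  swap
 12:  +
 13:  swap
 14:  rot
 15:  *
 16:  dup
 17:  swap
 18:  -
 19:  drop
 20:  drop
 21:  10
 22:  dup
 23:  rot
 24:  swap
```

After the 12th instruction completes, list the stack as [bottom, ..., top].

[729, 729, -6, 723]

6      → 6
negate → -6
-27    → -6 -27
dup    → -6 -27 -27
*      → -6 729
dup    → -6 729 729
swap   → -6 729 729
rot    → 729 729 -6
over   → 729 729 -6 729
over   → 729 729 -6 729 -6
swap   → 729 729 -6 -6 729
+      → 729 729 -6 723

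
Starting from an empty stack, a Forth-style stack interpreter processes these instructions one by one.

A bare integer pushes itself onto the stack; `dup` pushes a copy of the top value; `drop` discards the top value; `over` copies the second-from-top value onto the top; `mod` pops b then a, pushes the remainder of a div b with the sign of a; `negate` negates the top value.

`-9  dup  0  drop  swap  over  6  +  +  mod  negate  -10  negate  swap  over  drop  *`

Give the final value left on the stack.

90

-9     : [-9]
dup    : [-9, -9]
0      : [-9, -9, 0]
drop   : [-9, -9]
swap   : [-9, -9]
over   : [-9, -9, -9]
6      : [-9, -9, -9, 6]
+      : [-9, -9, -3]
+      : [-9, -12]
mod    : [-9]
negate : [9]
-10    : [9, -10]
negate : [9, 10]
swap   : [10, 9]
over   : [10, 9, 10]
drop   : [10, 9]
*      : [90]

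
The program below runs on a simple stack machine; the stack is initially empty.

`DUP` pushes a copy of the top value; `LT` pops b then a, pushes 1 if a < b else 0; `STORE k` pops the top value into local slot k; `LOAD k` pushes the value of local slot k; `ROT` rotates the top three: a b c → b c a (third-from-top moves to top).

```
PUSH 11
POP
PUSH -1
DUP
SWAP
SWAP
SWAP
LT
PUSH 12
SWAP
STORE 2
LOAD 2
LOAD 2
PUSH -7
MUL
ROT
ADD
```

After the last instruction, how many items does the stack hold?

PUSH 11 -> [11]
POP     -> []
PUSH -1 -> [-1]
DUP     -> [-1, -1]
SWAP    -> [-1, -1]
SWAP    -> [-1, -1]
SWAP    -> [-1, -1]
LT      -> [0]
PUSH 12 -> [0, 12]
SWAP    -> [12, 0]
STORE 2 -> [12]
LOAD 2  -> [12, 0]
LOAD 2  -> [12, 0, 0]
PUSH -7 -> [12, 0, 0, -7]
MUL     -> [12, 0, 0]
ROT     -> [0, 0, 12]
ADD     -> [0, 12]

2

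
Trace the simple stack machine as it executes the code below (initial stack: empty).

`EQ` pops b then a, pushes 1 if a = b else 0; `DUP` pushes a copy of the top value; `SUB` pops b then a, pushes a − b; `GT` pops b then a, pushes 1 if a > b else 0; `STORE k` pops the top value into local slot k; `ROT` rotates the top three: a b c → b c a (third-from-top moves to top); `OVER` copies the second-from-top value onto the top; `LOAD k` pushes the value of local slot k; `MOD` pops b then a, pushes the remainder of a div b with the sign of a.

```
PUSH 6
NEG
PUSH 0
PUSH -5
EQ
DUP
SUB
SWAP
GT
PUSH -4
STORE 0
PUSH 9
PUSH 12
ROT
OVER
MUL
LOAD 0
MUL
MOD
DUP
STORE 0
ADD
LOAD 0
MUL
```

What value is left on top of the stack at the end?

PUSH 6  → 6
NEG     → -6
PUSH 0  → -6 0
PUSH -5 → -6 0 -5
EQ      → -6 0
DUP     → -6 0 0
SUB     → -6 0
SWAP    → 0 -6
GT      → 1
PUSH -4 → 1 -4
STORE 0 → 1
PUSH 9  → 1 9
PUSH 12 → 1 9 12
ROT     → 9 12 1
OVER    → 9 12 1 12
MUL     → 9 12 12
LOAD 0  → 9 12 12 -4
MUL     → 9 12 -48
MOD     → 9 12
DUP     → 9 12 12
STORE 0 → 9 12
ADD     → 21
LOAD 0  → 21 12
MUL     → 252

252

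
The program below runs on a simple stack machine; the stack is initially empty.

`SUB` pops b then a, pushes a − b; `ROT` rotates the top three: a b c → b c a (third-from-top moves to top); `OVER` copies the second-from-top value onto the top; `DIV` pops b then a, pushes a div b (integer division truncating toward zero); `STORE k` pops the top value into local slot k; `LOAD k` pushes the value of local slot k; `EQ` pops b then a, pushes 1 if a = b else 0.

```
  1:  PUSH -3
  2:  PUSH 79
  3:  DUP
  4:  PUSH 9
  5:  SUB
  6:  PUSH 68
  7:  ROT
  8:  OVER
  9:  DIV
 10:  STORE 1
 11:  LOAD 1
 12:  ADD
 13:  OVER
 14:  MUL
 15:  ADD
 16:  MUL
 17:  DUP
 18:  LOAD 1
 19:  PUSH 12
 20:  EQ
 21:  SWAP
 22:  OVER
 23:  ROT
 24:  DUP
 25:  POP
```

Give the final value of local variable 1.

PUSH -3 -> [-3]
PUSH 79 -> [-3, 79]
DUP     -> [-3, 79, 79]
PUSH 9  -> [-3, 79, 79, 9]
SUB     -> [-3, 79, 70]
PUSH 68 -> [-3, 79, 70, 68]
ROT     -> [-3, 70, 68, 79]
OVER    -> [-3, 70, 68, 79, 68]
DIV     -> [-3, 70, 68, 1]
STORE 1 -> [-3, 70, 68]
LOAD 1  -> [-3, 70, 68, 1]
ADD     -> [-3, 70, 69]
OVER    -> [-3, 70, 69, 70]
MUL     -> [-3, 70, 4830]
ADD     -> [-3, 4900]
MUL     -> [-14700]
DUP     -> [-14700, -14700]
LOAD 1  -> [-14700, -14700, 1]
PUSH 12 -> [-14700, -14700, 1, 12]
EQ      -> [-14700, -14700, 0]
SWAP    -> [-14700, 0, -14700]
OVER    -> [-14700, 0, -14700, 0]
ROT     -> [-14700, -14700, 0, 0]
DUP     -> [-14700, -14700, 0, 0, 0]
POP     -> [-14700, -14700, 0, 0]

1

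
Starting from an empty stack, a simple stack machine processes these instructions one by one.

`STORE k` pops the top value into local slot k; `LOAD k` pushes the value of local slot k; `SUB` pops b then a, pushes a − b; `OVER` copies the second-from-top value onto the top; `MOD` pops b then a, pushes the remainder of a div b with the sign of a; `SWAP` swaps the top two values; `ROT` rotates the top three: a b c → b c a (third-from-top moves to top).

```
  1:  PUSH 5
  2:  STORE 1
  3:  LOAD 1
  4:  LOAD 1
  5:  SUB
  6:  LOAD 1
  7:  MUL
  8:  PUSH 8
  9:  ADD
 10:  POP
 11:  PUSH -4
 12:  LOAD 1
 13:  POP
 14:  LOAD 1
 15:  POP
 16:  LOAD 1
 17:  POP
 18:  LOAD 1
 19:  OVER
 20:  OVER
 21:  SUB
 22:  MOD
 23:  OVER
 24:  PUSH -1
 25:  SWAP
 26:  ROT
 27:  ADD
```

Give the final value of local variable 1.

PUSH 5   [5]
STORE 1  []
LOAD 1   [5]
LOAD 1   [5, 5]
SUB      [0]
LOAD 1   [0, 5]
MUL      [0]
PUSH 8   [0, 8]
ADD      [8]
POP      []
PUSH -4  [-4]
LOAD 1   [-4, 5]
POP      [-4]
LOAD 1   [-4, 5]
POP      [-4]
LOAD 1   [-4, 5]
POP      [-4]
LOAD 1   [-4, 5]
OVER     [-4, 5, -4]
OVER     [-4, 5, -4, 5]
SUB      [-4, 5, -9]
MOD      [-4, 5]
OVER     [-4, 5, -4]
PUSH -1  [-4, 5, -4, -1]
SWAP     [-4, 5, -1, -4]
ROT      [-4, -1, -4, 5]
ADD      [-4, -1, 1]

5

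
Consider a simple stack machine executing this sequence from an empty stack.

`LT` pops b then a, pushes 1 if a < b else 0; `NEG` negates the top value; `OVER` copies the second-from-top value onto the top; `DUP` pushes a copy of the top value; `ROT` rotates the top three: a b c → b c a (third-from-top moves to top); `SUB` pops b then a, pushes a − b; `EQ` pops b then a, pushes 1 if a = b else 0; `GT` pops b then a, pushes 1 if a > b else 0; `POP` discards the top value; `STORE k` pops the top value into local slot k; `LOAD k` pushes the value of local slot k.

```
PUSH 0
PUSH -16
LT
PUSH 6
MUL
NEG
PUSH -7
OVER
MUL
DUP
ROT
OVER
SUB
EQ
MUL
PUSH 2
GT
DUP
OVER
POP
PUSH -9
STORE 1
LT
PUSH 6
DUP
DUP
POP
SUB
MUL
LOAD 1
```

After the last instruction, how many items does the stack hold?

PUSH 0   -> [0]
PUSH -16 -> [0, -16]
LT       -> [0]
PUSH 6   -> [0, 6]
MUL      -> [0]
NEG      -> [0]
PUSH -7  -> [0, -7]
OVER     -> [0, -7, 0]
MUL      -> [0, 0]
DUP      -> [0, 0, 0]
ROT      -> [0, 0, 0]
OVER     -> [0, 0, 0, 0]
SUB      -> [0, 0, 0]
EQ       -> [0, 1]
MUL      -> [0]
PUSH 2   -> [0, 2]
GT       -> [0]
DUP      -> [0, 0]
OVER     -> [0, 0, 0]
POP      -> [0, 0]
PUSH -9  -> [0, 0, -9]
STORE 1  -> [0, 0]
LT       -> [0]
PUSH 6   -> [0, 6]
DUP      -> [0, 6, 6]
DUP      -> [0, 6, 6, 6]
POP      -> [0, 6, 6]
SUB      -> [0, 0]
MUL      -> [0]
LOAD 1   -> [0, -9]

2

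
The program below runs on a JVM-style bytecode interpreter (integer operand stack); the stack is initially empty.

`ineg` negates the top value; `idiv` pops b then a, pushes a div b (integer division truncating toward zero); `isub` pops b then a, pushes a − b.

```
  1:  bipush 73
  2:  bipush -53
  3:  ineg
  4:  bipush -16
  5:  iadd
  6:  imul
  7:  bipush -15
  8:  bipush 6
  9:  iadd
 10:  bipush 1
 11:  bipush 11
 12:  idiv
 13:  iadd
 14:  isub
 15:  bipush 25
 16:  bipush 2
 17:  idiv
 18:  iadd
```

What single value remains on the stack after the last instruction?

2722

bipush 73  -> [73]
bipush -53 -> [73, -53]
ineg       -> [73, 53]
bipush -16 -> [73, 53, -16]
iadd       -> [73, 37]
imul       -> [2701]
bipush -15 -> [2701, -15]
bipush 6   -> [2701, -15, 6]
iadd       -> [2701, -9]
bipush 1   -> [2701, -9, 1]
bipush 11  -> [2701, -9, 1, 11]
idiv       -> [2701, -9, 0]
iadd       -> [2701, -9]
isub       -> [2710]
bipush 25  -> [2710, 25]
bipush 2   -> [2710, 25, 2]
idiv       -> [2710, 12]
iadd       -> [2722]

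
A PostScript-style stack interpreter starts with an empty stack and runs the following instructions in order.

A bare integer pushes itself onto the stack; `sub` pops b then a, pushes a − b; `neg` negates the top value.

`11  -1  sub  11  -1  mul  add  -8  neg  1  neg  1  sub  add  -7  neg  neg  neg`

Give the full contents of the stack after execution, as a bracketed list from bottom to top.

[1, 6, 7]

11  → [11]
-1  → [11, -1]
sub → [12]
11  → [12, 11]
-1  → [12, 11, -1]
mul → [12, -11]
add → [1]
-8  → [1, -8]
neg → [1, 8]
1   → [1, 8, 1]
neg → [1, 8, -1]
1   → [1, 8, -1, 1]
sub → [1, 8, -2]
add → [1, 6]
-7  → [1, 6, -7]
neg → [1, 6, 7]
neg → [1, 6, -7]
neg → [1, 6, 7]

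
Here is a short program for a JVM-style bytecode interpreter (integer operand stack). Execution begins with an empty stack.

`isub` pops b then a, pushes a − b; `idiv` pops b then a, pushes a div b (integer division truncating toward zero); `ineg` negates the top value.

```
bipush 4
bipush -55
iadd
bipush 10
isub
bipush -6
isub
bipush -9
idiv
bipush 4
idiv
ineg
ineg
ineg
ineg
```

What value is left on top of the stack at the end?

1

bipush 4   : [4]
bipush -55 : [4, -55]
iadd       : [-51]
bipush 10  : [-51, 10]
isub       : [-61]
bipush -6  : [-61, -6]
isub       : [-55]
bipush -9  : [-55, -9]
idiv       : [6]
bipush 4   : [6, 4]
idiv       : [1]
ineg       : [-1]
ineg       : [1]
ineg       : [-1]
ineg       : [1]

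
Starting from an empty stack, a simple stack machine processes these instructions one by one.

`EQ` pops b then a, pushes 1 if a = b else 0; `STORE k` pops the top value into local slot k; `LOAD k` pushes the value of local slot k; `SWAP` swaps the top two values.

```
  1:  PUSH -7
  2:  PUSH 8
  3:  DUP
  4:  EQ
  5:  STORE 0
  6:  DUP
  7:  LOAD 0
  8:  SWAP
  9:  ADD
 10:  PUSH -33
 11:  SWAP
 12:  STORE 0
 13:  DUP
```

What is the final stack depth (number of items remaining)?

3

PUSH -7  → [-7]
PUSH 8   → [-7, 8]
DUP      → [-7, 8, 8]
EQ       → [-7, 1]
STORE 0  → [-7]
DUP      → [-7, -7]
LOAD 0   → [-7, -7, 1]
SWAP     → [-7, 1, -7]
ADD      → [-7, -6]
PUSH -33 → [-7, -6, -33]
SWAP     → [-7, -33, -6]
STORE 0  → [-7, -33]
DUP      → [-7, -33, -33]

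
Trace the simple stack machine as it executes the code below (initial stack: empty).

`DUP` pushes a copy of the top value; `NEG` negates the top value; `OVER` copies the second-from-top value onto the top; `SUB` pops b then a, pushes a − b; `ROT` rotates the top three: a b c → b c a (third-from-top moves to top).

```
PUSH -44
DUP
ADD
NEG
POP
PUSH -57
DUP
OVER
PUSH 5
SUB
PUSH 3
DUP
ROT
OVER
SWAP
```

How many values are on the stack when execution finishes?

6

PUSH -44 → [-44]
DUP      → [-44, -44]
ADD      → [-88]
NEG      → [88]
POP      → []
PUSH -57 → [-57]
DUP      → [-57, -57]
OVER     → [-57, -57, -57]
PUSH 5   → [-57, -57, -57, 5]
SUB      → [-57, -57, -62]
PUSH 3   → [-57, -57, -62, 3]
DUP      → [-57, -57, -62, 3, 3]
ROT      → [-57, -57, 3, 3, -62]
OVER     → [-57, -57, 3, 3, -62, 3]
SWAP     → [-57, -57, 3, 3, 3, -62]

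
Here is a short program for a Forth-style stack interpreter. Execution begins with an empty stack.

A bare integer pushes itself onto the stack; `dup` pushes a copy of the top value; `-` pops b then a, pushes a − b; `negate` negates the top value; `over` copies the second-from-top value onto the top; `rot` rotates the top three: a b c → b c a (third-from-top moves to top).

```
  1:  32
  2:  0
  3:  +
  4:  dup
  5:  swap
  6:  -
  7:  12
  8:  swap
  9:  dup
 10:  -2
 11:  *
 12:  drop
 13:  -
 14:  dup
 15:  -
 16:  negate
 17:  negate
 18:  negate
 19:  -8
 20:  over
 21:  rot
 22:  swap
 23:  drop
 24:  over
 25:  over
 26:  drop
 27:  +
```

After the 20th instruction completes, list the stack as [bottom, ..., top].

[0, -8, 0]

32     -> [32]
0      -> [32, 0]
+      -> [32]
dup    -> [32, 32]
swap   -> [32, 32]
-      -> [0]
12     -> [0, 12]
swap   -> [12, 0]
dup    -> [12, 0, 0]
-2     -> [12, 0, 0, -2]
*      -> [12, 0, 0]
drop   -> [12, 0]
-      -> [12]
dup    -> [12, 12]
-      -> [0]
negate -> [0]
negate -> [0]
negate -> [0]
-8     -> [0, -8]
over   -> [0, -8, 0]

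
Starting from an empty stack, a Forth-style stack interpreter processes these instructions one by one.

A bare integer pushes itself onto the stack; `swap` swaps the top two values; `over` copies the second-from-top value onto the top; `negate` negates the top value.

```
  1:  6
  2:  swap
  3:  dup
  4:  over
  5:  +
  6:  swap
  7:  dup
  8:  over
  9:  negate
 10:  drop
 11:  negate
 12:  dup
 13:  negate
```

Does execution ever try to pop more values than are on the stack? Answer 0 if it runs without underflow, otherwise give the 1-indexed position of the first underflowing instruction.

6 -> [6]
swap  — needs 2 operands, stack has 1 → underflow

2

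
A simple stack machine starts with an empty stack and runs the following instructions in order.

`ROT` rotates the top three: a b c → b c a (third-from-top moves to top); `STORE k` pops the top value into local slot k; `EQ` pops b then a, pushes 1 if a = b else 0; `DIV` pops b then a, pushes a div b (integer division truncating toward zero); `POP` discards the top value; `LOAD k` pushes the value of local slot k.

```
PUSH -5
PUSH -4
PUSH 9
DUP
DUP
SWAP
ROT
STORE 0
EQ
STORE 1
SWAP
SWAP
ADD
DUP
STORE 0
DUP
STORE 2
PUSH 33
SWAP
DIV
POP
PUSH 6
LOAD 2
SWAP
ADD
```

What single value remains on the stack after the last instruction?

PUSH -5 -> [-5]
PUSH -4 -> [-5, -4]
PUSH 9  -> [-5, -4, 9]
DUP     -> [-5, -4, 9, 9]
DUP     -> [-5, -4, 9, 9, 9]
SWAP    -> [-5, -4, 9, 9, 9]
ROT     -> [-5, -4, 9, 9, 9]
STORE 0 -> [-5, -4, 9, 9]
EQ      -> [-5, -4, 1]
STORE 1 -> [-5, -4]
SWAP    -> [-4, -5]
SWAP    -> [-5, -4]
ADD     -> [-9]
DUP     -> [-9, -9]
STORE 0 -> [-9]
DUP     -> [-9, -9]
STORE 2 -> [-9]
PUSH 33 -> [-9, 33]
SWAP    -> [33, -9]
DIV     -> [-3]
POP     -> []
PUSH 6  -> [6]
LOAD 2  -> [6, -9]
SWAP    -> [-9, 6]
ADD     -> [-3]

-3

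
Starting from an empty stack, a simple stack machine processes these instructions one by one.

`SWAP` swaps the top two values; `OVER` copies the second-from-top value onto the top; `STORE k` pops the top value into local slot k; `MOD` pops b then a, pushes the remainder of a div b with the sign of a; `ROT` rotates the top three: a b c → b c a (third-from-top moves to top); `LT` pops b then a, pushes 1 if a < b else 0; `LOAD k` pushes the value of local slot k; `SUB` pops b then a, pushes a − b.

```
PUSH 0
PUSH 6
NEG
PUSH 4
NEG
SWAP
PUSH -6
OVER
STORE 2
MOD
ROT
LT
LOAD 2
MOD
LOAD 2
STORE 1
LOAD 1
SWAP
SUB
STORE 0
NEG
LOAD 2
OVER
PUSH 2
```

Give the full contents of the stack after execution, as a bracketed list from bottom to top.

PUSH 0  -> 0
PUSH 6  -> 0 6
NEG     -> 0 -6
PUSH 4  -> 0 -6 4
NEG     -> 0 -6 -4
SWAP    -> 0 -4 -6
PUSH -6 -> 0 -4 -6 -6
OVER    -> 0 -4 -6 -6 -6
STORE 2 -> 0 -4 -6 -6
MOD     -> 0 -4 0
ROT     -> -4 0 0
LT      -> -4 0
LOAD 2  -> -4 0 -6
MOD     -> -4 0
LOAD 2  -> -4 0 -6
STORE 1 -> -4 0
LOAD 1  -> -4 0 -6
SWAP    -> -4 -6 0
SUB     -> -4 -6
STORE 0 -> -4
NEG     -> 4
LOAD 2  -> 4 -6
OVER    -> 4 -6 4
PUSH 2  -> 4 -6 4 2

[4, -6, 4, 2]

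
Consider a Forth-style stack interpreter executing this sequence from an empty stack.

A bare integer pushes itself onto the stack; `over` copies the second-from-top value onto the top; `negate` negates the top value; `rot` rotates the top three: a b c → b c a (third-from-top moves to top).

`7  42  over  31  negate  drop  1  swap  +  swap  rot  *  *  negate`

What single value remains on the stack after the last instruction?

-2352

7      -> [7]
42     -> [7, 42]
over   -> [7, 42, 7]
31     -> [7, 42, 7, 31]
negate -> [7, 42, 7, -31]
drop   -> [7, 42, 7]
1      -> [7, 42, 7, 1]
swap   -> [7, 42, 1, 7]
+      -> [7, 42, 8]
swap   -> [7, 8, 42]
rot    -> [8, 42, 7]
*      -> [8, 294]
*      -> [2352]
negate -> [-2352]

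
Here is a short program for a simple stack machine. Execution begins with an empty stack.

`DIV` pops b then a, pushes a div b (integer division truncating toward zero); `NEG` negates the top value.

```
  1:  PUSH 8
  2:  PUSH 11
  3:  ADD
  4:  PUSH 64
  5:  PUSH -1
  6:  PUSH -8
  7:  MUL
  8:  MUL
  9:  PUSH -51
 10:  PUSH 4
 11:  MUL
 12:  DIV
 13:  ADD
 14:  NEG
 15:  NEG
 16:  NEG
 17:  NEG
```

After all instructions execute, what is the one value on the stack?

PUSH 8   : [8]
PUSH 11  : [8, 11]
ADD      : [19]
PUSH 64  : [19, 64]
PUSH -1  : [19, 64, -1]
PUSH -8  : [19, 64, -1, -8]
MUL      : [19, 64, 8]
MUL      : [19, 512]
PUSH -51 : [19, 512, -51]
PUSH 4   : [19, 512, -51, 4]
MUL      : [19, 512, -204]
DIV      : [19, -2]
ADD      : [17]
NEG      : [-17]
NEG      : [17]
NEG      : [-17]
NEG      : [17]

17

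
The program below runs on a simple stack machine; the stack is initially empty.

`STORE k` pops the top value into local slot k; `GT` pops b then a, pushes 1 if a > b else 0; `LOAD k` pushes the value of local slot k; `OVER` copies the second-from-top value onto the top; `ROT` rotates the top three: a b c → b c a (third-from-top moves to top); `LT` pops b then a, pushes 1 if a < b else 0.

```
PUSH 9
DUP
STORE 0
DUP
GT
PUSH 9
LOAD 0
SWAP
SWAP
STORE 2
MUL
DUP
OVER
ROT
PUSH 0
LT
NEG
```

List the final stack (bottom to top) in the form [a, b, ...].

[0, 0, 0]

PUSH 9  : [9]
DUP     : [9, 9]
STORE 0 : [9]
DUP     : [9, 9]
GT      : [0]
PUSH 9  : [0, 9]
LOAD 0  : [0, 9, 9]
SWAP    : [0, 9, 9]
SWAP    : [0, 9, 9]
STORE 2 : [0, 9]
MUL     : [0]
DUP     : [0, 0]
OVER    : [0, 0, 0]
ROT     : [0, 0, 0]
PUSH 0  : [0, 0, 0, 0]
LT      : [0, 0, 0]
NEG     : [0, 0, 0]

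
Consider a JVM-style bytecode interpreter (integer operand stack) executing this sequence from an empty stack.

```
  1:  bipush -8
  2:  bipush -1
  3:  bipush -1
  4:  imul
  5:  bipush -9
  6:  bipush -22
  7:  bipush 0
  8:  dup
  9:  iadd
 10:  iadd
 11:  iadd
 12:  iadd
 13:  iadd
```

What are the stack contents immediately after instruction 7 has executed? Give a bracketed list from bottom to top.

[-8, 1, -9, -22, 0]

bipush -8   -8
bipush -1   -8 -1
bipush -1   -8 -1 -1
imul        -8 1
bipush -9   -8 1 -9
bipush -22  -8 1 -9 -22
bipush 0    -8 1 -9 -22 0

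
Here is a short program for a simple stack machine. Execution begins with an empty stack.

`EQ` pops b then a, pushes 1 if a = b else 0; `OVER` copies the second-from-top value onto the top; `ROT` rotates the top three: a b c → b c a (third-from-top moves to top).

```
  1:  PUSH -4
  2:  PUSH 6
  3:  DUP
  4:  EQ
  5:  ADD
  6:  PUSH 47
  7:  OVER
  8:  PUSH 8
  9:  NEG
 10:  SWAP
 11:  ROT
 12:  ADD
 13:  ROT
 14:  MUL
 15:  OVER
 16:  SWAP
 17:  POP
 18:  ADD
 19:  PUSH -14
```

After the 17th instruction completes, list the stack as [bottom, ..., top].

[-8, -8]

PUSH -4  -4
PUSH 6   -4 6
DUP      -4 6 6
EQ       -4 1
ADD      -3
PUSH 47  -3 47
OVER     -3 47 -3
PUSH 8   -3 47 -3 8
NEG      -3 47 -3 -8
SWAP     -3 47 -8 -3
ROT      -3 -8 -3 47
ADD      -3 -8 44
ROT      -8 44 -3
MUL      -8 -132
OVER     -8 -132 -8
SWAP     -8 -8 -132
POP      -8 -8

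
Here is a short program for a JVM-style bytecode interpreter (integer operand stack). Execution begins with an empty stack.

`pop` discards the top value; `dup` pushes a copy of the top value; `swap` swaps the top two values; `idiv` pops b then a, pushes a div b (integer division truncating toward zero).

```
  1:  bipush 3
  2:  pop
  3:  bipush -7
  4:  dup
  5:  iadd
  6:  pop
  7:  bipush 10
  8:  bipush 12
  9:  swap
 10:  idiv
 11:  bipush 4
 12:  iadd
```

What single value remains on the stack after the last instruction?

bipush 3  -> [3]
pop       -> []
bipush -7 -> [-7]
dup       -> [-7, -7]
iadd      -> [-14]
pop       -> []
bipush 10 -> [10]
bipush 12 -> [10, 12]
swap      -> [12, 10]
idiv      -> [1]
bipush 4  -> [1, 4]
iadd      -> [5]

5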